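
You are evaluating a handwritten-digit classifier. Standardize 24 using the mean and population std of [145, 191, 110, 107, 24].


μ = 115.4, σ = 54.8547
z = (24 - 115.4)/54.8547 = -1.6662

-1.6662


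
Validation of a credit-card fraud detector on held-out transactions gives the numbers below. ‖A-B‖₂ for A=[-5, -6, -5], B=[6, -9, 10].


d = √((-5-6)² + (-6+ 9)² + (-5-10)²)
  = √(121 + 9 + 225)
  = √355 = 18.8414

18.8414


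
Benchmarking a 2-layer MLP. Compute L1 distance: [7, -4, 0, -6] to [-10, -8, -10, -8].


d = |7+ 10| + |-4+ 8| + |0+ 10| + |-6+ 8|
  = 17 + 4 + 10 + 2
  = 33

33


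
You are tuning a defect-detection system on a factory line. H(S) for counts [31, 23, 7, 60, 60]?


Probabilities: [31/181, 23/181, 7/181, 60/181, 60/181] ≈ [0.1713, 0.1271, 0.0387, 0.3315, 0.3315]
H = -((31/181)·log₂(31/181) + (23/181)·log₂(23/181) + (7/181)·log₂(7/181) + (60/181)·log₂(60/181) + (60/181)·log₂(60/181))
  = 2.0518 bits

2.0518 bits


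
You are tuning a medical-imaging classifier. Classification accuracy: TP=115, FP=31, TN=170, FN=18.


Accuracy = (TP+TN)/(TP+TN+FP+FN)
= (115+170)/(334)
= 285/334 = 85.33%

85.33%


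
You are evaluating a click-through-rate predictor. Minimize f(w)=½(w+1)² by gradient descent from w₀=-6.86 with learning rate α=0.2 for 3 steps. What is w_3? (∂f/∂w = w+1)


step 1: grad = -6.86+1 = -5.86; w = -6.86 - 0.2·(-5.86) = -5.688
step 2: grad = -5.688+1 = -4.688; w = -5.688 - 0.2·(-4.688) = -4.7504
step 3: grad = -4.7504+1 = -3.7504; w = -4.7504 - 0.2·(-3.7504) = -4.00032

-4.00032


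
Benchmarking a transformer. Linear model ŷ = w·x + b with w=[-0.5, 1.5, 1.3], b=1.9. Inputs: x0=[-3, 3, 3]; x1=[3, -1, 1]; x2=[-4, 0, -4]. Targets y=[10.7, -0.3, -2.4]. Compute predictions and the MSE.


ŷ0 = (-0.5)·(-3) + (1.5)·(3) + (1.3)·(3) + 1.9 = 11.8
ŷ1 = (-0.5)·(3) + (1.5)·(-1) + (1.3)·(1) + 1.9 = 0.2
ŷ2 = (-0.5)·(-4) + (1.5)·(0) + (1.3)·(-4) + 1.9 = -1.3
errors² = [1.21, 0.25, 1.21]
MSE = 2.6700/3 = 0.89

0.89


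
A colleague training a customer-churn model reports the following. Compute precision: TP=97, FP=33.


Precision = TP/(TP+FP)
= 97/(97+33)
= 97/130 = 74.62%

74.62%


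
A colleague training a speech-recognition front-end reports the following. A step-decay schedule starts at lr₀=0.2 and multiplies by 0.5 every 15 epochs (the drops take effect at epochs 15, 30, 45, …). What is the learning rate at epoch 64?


n_drops = ⌊64/15⌋ = 4
lr = 0.2·0.5^4 = 0.2·0.0625 = 0.0125

0.0125


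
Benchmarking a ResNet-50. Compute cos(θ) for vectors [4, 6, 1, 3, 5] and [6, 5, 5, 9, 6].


A·B = 4·6 + 6·5 + 1·5 + 3·9 + 5·6 = 116
‖A‖ = √87 = 9.3274, ‖B‖ = √203 = 14.2478
cos = 116/(√87·√203) = 116/√17661 = 0.8729

0.8729


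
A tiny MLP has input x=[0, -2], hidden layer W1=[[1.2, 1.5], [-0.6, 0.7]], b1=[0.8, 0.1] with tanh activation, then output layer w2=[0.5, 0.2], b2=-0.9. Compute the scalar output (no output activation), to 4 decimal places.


z1[0] = (1.2)·(0) + (1.5)·(-2) + 0.8 = -2.2
z1[1] = (-0.6)·(0) + (0.7)·(-2) + 0.1 = -1.3
h = tanh(z1) = [-0.9757, -0.8617]
output = (0.5)·(-0.9757) + (0.2)·(-0.8617) - 0.9 = -1.5602

-1.5602


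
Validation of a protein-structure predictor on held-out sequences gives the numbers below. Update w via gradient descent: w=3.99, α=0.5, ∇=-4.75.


w_new = w - α·∇
= 3.99 - 0.5·-4.75
= 3.99 + 2.375
= 6.365

6.365


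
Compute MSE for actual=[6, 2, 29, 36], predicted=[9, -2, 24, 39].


Squared errors: (6-9)²=9, (2+ 2)²=16, (29-24)²=25, (36-39)²=9
Sum = 59
MSE = 59/4 = 59/4

59/4


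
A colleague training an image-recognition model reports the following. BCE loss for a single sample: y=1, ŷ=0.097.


BCE = -[y·ln(p) + (1-y)·ln(1-p)]
= -1·ln(0.097) - 0
= -ln(0.097) = 2.333

2.333


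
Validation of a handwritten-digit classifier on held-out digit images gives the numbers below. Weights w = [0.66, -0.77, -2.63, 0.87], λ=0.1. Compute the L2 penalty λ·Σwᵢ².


‖w‖₂² = (0.66)² + (-0.77)² + (-2.63)² + (0.87)²
     = 0.4356 + 0.5929 + 6.9169 + 0.7569
     = 8.7023
λ·‖w‖₂² = 0.1·8.7023 = 0.87023

0.87023


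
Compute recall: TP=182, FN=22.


Recall = TP/(TP+FN)
= 182/(182+22)
= 182/204 = 89.22%

89.22%


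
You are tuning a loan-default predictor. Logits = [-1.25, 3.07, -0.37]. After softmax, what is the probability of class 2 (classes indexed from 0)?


Exponentials: e^-1.25=0.2865, e^3.07=21.5419, e^-0.37=0.6907
Sum = 22.5191
Softmax = [0.0127, 0.9566, 0.0307]
p[2] = 0.6907/22.5191 = 0.0307

0.0307


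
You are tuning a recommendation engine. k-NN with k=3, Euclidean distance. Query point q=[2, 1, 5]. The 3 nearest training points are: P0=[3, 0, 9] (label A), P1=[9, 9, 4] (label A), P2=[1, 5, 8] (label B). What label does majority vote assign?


d(q,P0) = 4.2426  (label A)
d(q,P1) = 10.6771  (label A)
d(q,P2) = 5.099  (label B)
Votes: A=2, B=1
Majority → A

A


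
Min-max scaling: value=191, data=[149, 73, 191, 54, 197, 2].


min=2, max=197
(191-2)/(197-2) = 189/195 = 0.9692

0.9692


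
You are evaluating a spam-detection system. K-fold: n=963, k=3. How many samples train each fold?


Fold size = 963/3 = 321
Training per fold = 963 - 321 = 642

642


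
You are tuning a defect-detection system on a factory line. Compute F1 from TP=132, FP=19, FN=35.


Precision = 132/151 = 0.8742
Recall = 132/167 = 0.7904
F1 = 2·P·R/(P+R) = 2·TP/(2·TP+FP+FN) = 264/(264+19+35) = 264/318 = 0.8302

0.8302


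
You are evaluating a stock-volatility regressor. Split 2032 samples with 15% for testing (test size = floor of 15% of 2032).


Test = ⌊2032·15/100⌋ = 304
Train = 2032 - 304 = 1728

Train: 1728, Test: 304


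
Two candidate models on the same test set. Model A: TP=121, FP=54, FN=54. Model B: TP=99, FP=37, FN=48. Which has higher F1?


Model A: P=121/175=0.6914, R=121/175=0.6914, F1=2PR/(P+R)=2TP/(2TP+FP+FN)=242/350=0.6914
Model B: P=99/136=0.7279, R=99/147=0.6735, F1=2PR/(P+R)=2TP/(2TP+FP+FN)=198/283=0.6996
0.6914 < 0.6996 → Model B

Model B


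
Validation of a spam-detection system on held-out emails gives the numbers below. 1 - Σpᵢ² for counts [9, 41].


Probabilities: [9/50, 41/50] ≈ [0.18, 0.82]
Σpᵢ² = (81 + 1681)/50² = 1762/2500
Gini = 1 - Σpᵢ² = 1 - 1762/2500 = 0.2952

0.2952


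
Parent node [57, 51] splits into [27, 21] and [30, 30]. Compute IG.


Parent = [57, 51], H_parent = 0.9978
H_left = 0.9887 (n=48), H_right = 1 (n=60)
H_children = (48/108)·0.9887 + (60/108)·1 = 0.995
IG = 0.9978 - 0.995 = 0.0028

0.0028


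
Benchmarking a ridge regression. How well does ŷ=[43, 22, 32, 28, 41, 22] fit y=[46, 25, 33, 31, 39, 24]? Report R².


ȳ = 33
SS_res = Σ(y-ŷ)² = 36
SS_tot = Σ(y-ȳ)² = 354
R² = 1 - SS_res/SS_tot = 1 - 0.1017 = 0.8983

0.8983


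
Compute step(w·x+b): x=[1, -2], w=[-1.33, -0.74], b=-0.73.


z = (1)·(-1.33) + (-2)·(-0.74) - 0.73
  = -0.58
step(z) = 0 (z<0)

0


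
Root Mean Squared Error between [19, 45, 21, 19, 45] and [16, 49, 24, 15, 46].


MSE = 51/5 = 10.2
RMSE = √(51/5) = 3.1937

3.1937


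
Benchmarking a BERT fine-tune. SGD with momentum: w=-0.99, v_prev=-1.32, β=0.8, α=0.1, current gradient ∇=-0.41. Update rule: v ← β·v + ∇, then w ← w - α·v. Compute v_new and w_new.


v_new = 0.8·-1.32 - 0.41 = -1.056 - 0.41 = -1.466
w_new = -0.99 - 0.1·-1.466 = -0.99 + 0.1466 = -0.8434

v_new=-1.466, w_new=-0.8434


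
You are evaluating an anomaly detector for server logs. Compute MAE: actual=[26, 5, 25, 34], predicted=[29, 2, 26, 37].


Absolute errors: |26-29|=3, |5-2|=3, |25-26|=1, |34-37|=3
Sum = 10
MAE = 10/4 = 5/2

5/2


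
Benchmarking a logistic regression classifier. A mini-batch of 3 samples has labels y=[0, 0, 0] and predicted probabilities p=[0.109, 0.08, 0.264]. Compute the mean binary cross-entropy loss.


L[0] = -ln(1-0.109) = -ln(0.891) = 0.1154
L[1] = -ln(1-0.08) = -ln(0.92) = 0.0834
L[2] = -ln(1-0.264) = -ln(0.736) = 0.3065
mean = (0.1154 + 0.0834 + 0.3065)/3 = 0.1684

0.1684


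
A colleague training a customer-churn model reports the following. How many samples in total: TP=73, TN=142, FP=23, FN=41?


Total = TP + TN + FP + FN
= 73 + 142 + 23 + 41
= 279
(Predicted positive: 96, predicted negative: 183)

279


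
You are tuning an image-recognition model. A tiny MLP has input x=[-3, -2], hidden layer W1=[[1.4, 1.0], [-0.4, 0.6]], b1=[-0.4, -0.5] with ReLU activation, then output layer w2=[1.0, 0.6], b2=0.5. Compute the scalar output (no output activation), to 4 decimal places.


z1[0] = (1.4)·(-3) + (1.0)·(-2) - 0.4 = -6.6
z1[1] = (-0.4)·(-3) + (0.6)·(-2) - 0.5 = -0.5
h = ReLU(z1) = [0.0, 0.0]
output = (1.0)·(0.0) + (0.6)·(0.0) + 0.5 = 0.5

0.5


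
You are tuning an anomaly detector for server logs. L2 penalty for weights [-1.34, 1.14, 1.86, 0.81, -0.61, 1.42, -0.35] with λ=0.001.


‖w‖₂² = (-1.34)² + (1.14)² + (1.86)² + (0.81)² + (-0.61)² + (1.42)² + (-0.35)²
     = 1.7956 + 1.2996 + 3.4596 + 0.6561 + 0.3721 + 2.0164 + 0.1225
     = 9.7219
λ·‖w‖₂² = 0.001·9.7219 = 0.009722

0.009722


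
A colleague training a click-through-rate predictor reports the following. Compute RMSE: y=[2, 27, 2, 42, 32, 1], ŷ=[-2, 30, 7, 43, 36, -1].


MSE = 71/6 = 11.8333
RMSE = √(71/6) = 3.44

3.44


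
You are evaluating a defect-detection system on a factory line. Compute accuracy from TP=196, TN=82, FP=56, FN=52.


Accuracy = (TP+TN)/(TP+TN+FP+FN)
= (196+82)/(386)
= 278/386 = 72.02%

72.02%


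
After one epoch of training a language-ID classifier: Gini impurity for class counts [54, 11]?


Probabilities: [54/65, 11/65] ≈ [0.8308, 0.1692]
Σpᵢ² = (2916 + 121)/65² = 3037/4225
Gini = 1 - Σpᵢ² = 1 - 3037/4225 = 0.2812

0.2812


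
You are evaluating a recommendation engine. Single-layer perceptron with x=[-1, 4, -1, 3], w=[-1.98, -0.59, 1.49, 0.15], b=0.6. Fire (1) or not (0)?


z = (-1)·(-1.98) + (4)·(-0.59) + (-1)·(1.49) + (3)·(0.15) + 0.6
  = -0.82
step(z) = 0 (z<0)

0


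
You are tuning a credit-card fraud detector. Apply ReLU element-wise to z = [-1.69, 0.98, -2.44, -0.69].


ReLU(-1.69) = max(0, -1.69) = 0.0
ReLU(0.98) = max(0, 0.98) = 0.98
ReLU(-2.44) = max(0, -2.44) = 0.0
ReLU(-0.69) = max(0, -0.69) = 0.0
result = [0.0, 0.98, 0.0, 0.0]

[0.0, 0.98, 0.0, 0.0]


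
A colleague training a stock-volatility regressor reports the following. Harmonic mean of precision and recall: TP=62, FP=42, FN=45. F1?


Precision = 62/104 = 0.5962
Recall = 62/107 = 0.5794
F1 = 2·P·R/(P+R) = 2·TP/(2·TP+FP+FN) = 124/(124+42+45) = 124/211 = 0.5877

0.5877


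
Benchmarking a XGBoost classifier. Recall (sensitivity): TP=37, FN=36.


Recall = TP/(TP+FN)
= 37/(37+36)
= 37/73 = 50.68%

50.68%


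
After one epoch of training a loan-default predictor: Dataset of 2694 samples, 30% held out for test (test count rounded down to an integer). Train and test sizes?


Test = ⌊2694·30/100⌋ = 808
Train = 2694 - 808 = 1886

Train: 1886, Test: 808


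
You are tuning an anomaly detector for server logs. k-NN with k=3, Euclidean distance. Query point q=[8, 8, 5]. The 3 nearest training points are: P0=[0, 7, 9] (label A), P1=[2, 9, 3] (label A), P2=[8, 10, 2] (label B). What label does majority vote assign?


d(q,P0) = 9.0  (label A)
d(q,P1) = 6.4031  (label A)
d(q,P2) = 3.6056  (label B)
Votes: A=2, B=1
Majority → A

A


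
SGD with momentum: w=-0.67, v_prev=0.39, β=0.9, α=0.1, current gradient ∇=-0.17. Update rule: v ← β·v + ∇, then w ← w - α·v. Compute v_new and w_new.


v_new = 0.9·0.39 - 0.17 = 0.351 - 0.17 = 0.181
w_new = -0.67 - 0.1·0.181 = -0.67 - 0.0181 = -0.6881

v_new=0.181, w_new=-0.6881


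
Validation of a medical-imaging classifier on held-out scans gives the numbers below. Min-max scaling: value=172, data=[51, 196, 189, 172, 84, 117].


min=51, max=196
(172-51)/(196-51) = 121/145 = 0.8345

0.8345


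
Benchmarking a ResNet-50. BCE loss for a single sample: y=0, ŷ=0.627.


BCE = -[y·ln(p) + (1-y)·ln(1-p)]
= -0 - 1·ln(1-0.627)
= -ln(0.373) = 0.9862

0.9862


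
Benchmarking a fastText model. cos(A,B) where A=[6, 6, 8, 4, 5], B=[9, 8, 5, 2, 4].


A·B = 6·9 + 6·8 + 8·5 + 4·2 + 5·4 = 170
‖A‖ = √177 = 13.3041, ‖B‖ = √190 = 13.784
cos = 170/(√177·√190) = 170/√33630 = 0.927

0.927


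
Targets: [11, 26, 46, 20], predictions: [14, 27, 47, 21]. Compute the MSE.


Squared errors: (11-14)²=9, (26-27)²=1, (46-47)²=1, (20-21)²=1
Sum = 12
MSE = 12/4 = 3

3


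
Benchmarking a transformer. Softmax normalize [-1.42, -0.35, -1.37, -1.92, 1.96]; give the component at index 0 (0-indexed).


Exponentials: e^-1.42=0.2417, e^-0.35=0.7047, e^-1.37=0.2541, e^-1.92=0.1466, e^1.96=7.0993
Sum = 8.4464
Softmax = [0.0286, 0.0834, 0.0301, 0.0174, 0.8405]
p[0] = 0.2417/8.4464 = 0.0286

0.0286


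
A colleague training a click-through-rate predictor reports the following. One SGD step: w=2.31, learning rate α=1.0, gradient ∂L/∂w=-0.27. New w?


w_new = w - α·∇
= 2.31 - 1.0·-0.27
= 2.31 + 0.27
= 2.58

2.58


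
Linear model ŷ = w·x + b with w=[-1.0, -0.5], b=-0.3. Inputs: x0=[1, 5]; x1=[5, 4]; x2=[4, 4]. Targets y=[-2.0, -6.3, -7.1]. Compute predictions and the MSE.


ŷ0 = (-1.0)·(1) + (-0.5)·(5) - 0.3 = -3.8
ŷ1 = (-1.0)·(5) + (-0.5)·(4) - 0.3 = -7.3
ŷ2 = (-1.0)·(4) + (-0.5)·(4) - 0.3 = -6.3
errors² = [3.24, 1.0, 0.64]
MSE = 4.8800/3 = 1.6267

1.6267


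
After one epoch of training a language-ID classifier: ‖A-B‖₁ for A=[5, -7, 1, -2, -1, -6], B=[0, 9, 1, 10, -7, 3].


d = |5-0| + |-7-9| + |1-1| + |-2-10| + |-1+ 7| + |-6-3|
  = 5 + 16 + 0 + 12 + 6 + 9
  = 48

48


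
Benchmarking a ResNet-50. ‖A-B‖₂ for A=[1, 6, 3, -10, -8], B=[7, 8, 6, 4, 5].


d = √((1-7)² + (6-8)² + (3-6)² + (-10-4)² + (-8-5)²)
  = √(36 + 4 + 9 + 196 + 169)
  = √414 = 20.347

20.347


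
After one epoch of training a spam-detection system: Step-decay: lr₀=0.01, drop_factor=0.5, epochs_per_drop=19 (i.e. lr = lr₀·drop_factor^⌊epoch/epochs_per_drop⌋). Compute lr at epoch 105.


n_drops = ⌊105/19⌋ = 5
lr = 0.01·0.5^5 = 0.01·0.03125 = 0.0003125

0.0003125


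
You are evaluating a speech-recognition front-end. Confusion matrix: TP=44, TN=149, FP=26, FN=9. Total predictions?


Total = TP + TN + FP + FN
= 44 + 149 + 26 + 9
= 228
(Predicted positive: 70, predicted negative: 158)

228


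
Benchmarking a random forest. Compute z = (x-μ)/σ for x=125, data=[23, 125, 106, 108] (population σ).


μ = 90.5, σ = 39.6642
z = (125 - 90.5)/39.6642 = 0.8698

0.8698


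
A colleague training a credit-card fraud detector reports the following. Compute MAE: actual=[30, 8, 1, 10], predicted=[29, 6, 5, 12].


Absolute errors: |30-29|=1, |8-6|=2, |1-5|=4, |10-12|=2
Sum = 9
MAE = 9/4 = 9/4

9/4


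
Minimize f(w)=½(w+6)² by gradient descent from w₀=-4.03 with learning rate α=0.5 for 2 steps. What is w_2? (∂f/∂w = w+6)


step 1: grad = -4.03+6 = 1.97; w = -4.03 - 0.5·(1.97) = -5.015
step 2: grad = -5.015+6 = 0.985; w = -5.015 - 0.5·(0.985) = -5.5075

-5.5075


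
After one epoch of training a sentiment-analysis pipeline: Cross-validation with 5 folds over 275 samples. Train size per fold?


Fold size = 275/5 = 55
Training per fold = 275 - 55 = 220

220


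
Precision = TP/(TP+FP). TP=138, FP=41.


Precision = TP/(TP+FP)
= 138/(138+41)
= 138/179 = 77.09%

77.09%


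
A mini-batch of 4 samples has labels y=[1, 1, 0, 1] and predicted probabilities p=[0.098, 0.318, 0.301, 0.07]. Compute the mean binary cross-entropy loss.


L[0] = -ln(0.098) = 2.3228
L[1] = -ln(0.318) = 1.1457
L[2] = -ln(1-0.301) = -ln(0.699) = 0.3581
L[3] = -ln(0.07) = 2.6593
mean = (2.3228 + 1.1457 + 0.3581 + 2.6593)/4 = 1.6215

1.6215


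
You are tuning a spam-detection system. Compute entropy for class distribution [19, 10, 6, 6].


Probabilities: [19/41, 10/41, 6/41, 6/41] ≈ [0.4634, 0.2439, 0.1463, 0.1463]
H = -((19/41)·log₂(19/41) + (10/41)·log₂(10/41) + (6/41)·log₂(6/41) + (6/41)·log₂(6/41))
  = 1.8222 bits

1.8222 bits


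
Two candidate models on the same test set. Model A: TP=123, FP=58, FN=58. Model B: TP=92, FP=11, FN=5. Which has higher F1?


Model A: P=123/181=0.6796, R=123/181=0.6796, F1=2PR/(P+R)=2TP/(2TP+FP+FN)=246/362=0.6796
Model B: P=92/103=0.8932, R=92/97=0.9485, F1=2PR/(P+R)=2TP/(2TP+FP+FN)=184/200=0.92
0.6796 < 0.92 → Model B

Model B


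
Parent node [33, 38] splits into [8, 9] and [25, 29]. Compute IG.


Parent = [33, 38], H_parent = 0.9964
H_left = 0.9975 (n=17), H_right = 0.996 (n=54)
H_children = (17/71)·0.9975 + (54/71)·0.996 = 0.9964
IG = 0.9964 - 0.9964 = 0.0

0.0


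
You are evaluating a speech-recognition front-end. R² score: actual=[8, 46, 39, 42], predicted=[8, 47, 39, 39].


ȳ = 33.75
SS_res = Σ(y-ŷ)² = 10
SS_tot = Σ(y-ȳ)² = 908.75
R² = 1 - SS_res/SS_tot = 1 - 0.011 = 0.989

0.989


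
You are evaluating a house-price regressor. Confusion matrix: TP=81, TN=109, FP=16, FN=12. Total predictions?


Total = TP + TN + FP + FN
= 81 + 109 + 16 + 12
= 218
(Predicted positive: 97, predicted negative: 121)

218


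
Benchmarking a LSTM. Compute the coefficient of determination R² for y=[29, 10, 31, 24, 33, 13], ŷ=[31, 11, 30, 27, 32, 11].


ȳ = 23.3333
SS_res = Σ(y-ŷ)² = 20
SS_tot = Σ(y-ȳ)² = 469.33
R² = 1 - SS_res/SS_tot = 1 - 0.0426 = 0.9574

0.9574


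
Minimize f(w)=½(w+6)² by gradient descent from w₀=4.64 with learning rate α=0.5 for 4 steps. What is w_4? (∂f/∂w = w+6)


step 1: grad = 4.64+6 = 10.64; w = 4.64 - 0.5·(10.64) = -0.68
step 2: grad = -0.68+6 = 5.32; w = -0.68 - 0.5·(5.32) = -3.34
step 3: grad = -3.34+6 = 2.66; w = -3.34 - 0.5·(2.66) = -4.67
step 4: grad = -4.67+6 = 1.33; w = -4.67 - 0.5·(1.33) = -5.335

-5.335


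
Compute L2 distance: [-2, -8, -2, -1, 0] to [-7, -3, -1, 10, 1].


d = √((-2+ 7)² + (-8+ 3)² + (-2+ 1)² + (-1-10)² + (0-1)²)
  = √(25 + 25 + 1 + 121 + 1)
  = √173 = 13.1529

13.1529


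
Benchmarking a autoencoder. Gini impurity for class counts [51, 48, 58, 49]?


Probabilities: [51/206, 48/206, 58/206, 49/206] ≈ [0.2476, 0.233, 0.2816, 0.2379]
Σpᵢ² = (2601 + 2304 + 3364 + 2401)/206² = 10670/42436
Gini = 1 - Σpᵢ² = 1 - 10670/42436 = 0.7486

0.7486


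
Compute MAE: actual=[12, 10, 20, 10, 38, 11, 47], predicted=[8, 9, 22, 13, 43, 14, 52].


Absolute errors: |12-8|=4, |10-9|=1, |20-22|=2, |10-13|=3, |38-43|=5, |11-14|=3, |47-52|=5
Sum = 23
MAE = 23/7 = 23/7

23/7


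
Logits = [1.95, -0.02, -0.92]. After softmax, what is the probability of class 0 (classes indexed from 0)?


Exponentials: e^1.95=7.0287, e^-0.02=0.9802, e^-0.92=0.3985
Sum = 8.4074
Softmax = [0.836, 0.1166, 0.0474]
p[0] = 7.0287/8.4074 = 0.836

0.836


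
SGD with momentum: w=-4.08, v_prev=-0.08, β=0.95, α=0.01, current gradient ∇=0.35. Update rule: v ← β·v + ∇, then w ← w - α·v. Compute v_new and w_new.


v_new = 0.95·-0.08 + 0.35 = -0.076 + 0.35 = 0.274
w_new = -4.08 - 0.01·0.274 = -4.08 - 0.00274 = -4.08274

v_new=0.274, w_new=-4.08274


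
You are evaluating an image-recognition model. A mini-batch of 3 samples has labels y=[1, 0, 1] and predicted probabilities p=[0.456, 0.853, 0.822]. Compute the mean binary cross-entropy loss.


L[0] = -ln(0.456) = 0.7853
L[1] = -ln(1-0.853) = -ln(0.147) = 1.9173
L[2] = -ln(0.822) = 0.196
mean = (0.7853 + 1.9173 + 0.196)/3 = 0.9662

0.9662


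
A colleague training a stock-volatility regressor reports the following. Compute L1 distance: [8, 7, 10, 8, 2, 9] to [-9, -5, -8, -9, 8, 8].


d = |8+ 9| + |7+ 5| + |10+ 8| + |8+ 9| + |2-8| + |9-8|
  = 17 + 12 + 18 + 17 + 6 + 1
  = 71

71


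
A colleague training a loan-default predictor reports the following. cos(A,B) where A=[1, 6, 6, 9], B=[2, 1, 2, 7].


A·B = 1·2 + 6·1 + 6·2 + 9·7 = 83
‖A‖ = √154 = 12.4097, ‖B‖ = √58 = 7.6158
cos = 83/(√154·√58) = 83/√8932 = 0.8782

0.8782


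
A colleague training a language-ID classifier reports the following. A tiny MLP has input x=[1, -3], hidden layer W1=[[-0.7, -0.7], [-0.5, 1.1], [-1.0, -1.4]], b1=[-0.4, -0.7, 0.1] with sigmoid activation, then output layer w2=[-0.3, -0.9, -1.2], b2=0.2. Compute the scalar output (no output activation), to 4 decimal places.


z1[0] = (-0.7)·(1) + (-0.7)·(-3) - 0.4 = 1.0
z1[1] = (-0.5)·(1) + (1.1)·(-3) - 0.7 = -4.5
z1[2] = (-1.0)·(1) + (-1.4)·(-3) + 0.1 = 3.3
h = sigmoid(z1) = [0.7311, 0.011, 0.9644]
output = (-0.3)·(0.7311) + (-0.9)·(0.011) + (-1.2)·(0.9644) + 0.2 = -1.1865

-1.1865


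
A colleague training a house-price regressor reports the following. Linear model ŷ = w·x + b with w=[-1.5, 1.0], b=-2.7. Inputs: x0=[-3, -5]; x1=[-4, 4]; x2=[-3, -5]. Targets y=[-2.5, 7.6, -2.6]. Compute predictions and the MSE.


ŷ0 = (-1.5)·(-3) + (1.0)·(-5) - 2.7 = -3.2
ŷ1 = (-1.5)·(-4) + (1.0)·(4) - 2.7 = 7.3
ŷ2 = (-1.5)·(-3) + (1.0)·(-5) - 2.7 = -3.2
errors² = [0.49, 0.09, 0.36]
MSE = 0.9400/3 = 0.3133

0.3133


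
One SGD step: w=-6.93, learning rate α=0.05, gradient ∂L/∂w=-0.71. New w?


w_new = w - α·∇
= -6.93 - 0.05·-0.71
= -6.93 + 0.0355
= -6.8945

-6.8945


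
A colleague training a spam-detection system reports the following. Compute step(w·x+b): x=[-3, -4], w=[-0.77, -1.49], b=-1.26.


z = (-3)·(-0.77) + (-4)·(-1.49) - 1.26
  = 7.01
step(z) = 1 (z≥0)

1


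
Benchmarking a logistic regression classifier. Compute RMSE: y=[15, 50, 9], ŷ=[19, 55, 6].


MSE = 50/3 = 16.6667
RMSE = √(50/3) = 4.0825

4.0825


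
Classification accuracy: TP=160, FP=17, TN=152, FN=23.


Accuracy = (TP+TN)/(TP+TN+FP+FN)
= (160+152)/(352)
= 312/352 = 88.64%

88.64%


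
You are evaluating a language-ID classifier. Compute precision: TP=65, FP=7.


Precision = TP/(TP+FP)
= 65/(65+7)
= 65/72 = 90.28%

90.28%


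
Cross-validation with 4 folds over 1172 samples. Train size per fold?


Fold size = 1172/4 = 293
Training per fold = 1172 - 293 = 879

879


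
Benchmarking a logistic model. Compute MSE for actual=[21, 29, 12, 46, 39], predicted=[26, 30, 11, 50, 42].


Squared errors: (21-26)²=25, (29-30)²=1, (12-11)²=1, (46-50)²=16, (39-42)²=9
Sum = 52
MSE = 52/5 = 52/5

52/5


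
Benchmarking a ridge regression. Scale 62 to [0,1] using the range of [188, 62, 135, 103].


min=62, max=188
(62-62)/(188-62) = 0/126 = 0.0

0.0


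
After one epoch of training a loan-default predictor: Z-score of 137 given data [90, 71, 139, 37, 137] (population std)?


μ = 94.8, σ = 39.153
z = (137 - 94.8)/39.153 = 1.0778

1.0778


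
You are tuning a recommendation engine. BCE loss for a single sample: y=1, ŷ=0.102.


BCE = -[y·ln(p) + (1-y)·ln(1-p)]
= -1·ln(0.102) - 0
= -ln(0.102) = 2.2828

2.2828


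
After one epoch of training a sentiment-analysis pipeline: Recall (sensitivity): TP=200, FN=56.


Recall = TP/(TP+FN)
= 200/(200+56)
= 200/256 = 78.12%

78.12%


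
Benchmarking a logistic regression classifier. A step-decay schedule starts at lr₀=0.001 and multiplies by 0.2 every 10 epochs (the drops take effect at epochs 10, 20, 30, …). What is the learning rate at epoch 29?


n_drops = ⌊29/10⌋ = 2
lr = 0.001·0.2^2 = 0.001·0.04 = 0.00004

0.00004


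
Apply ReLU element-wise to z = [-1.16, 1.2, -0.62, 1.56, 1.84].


ReLU(-1.16) = max(0, -1.16) = 0.0
ReLU(1.2) = max(0, 1.2) = 1.2
ReLU(-0.62) = max(0, -0.62) = 0.0
ReLU(1.56) = max(0, 1.56) = 1.56
ReLU(1.84) = max(0, 1.84) = 1.84
result = [0.0, 1.2, 0.0, 1.56, 1.84]

[0.0, 1.2, 0.0, 1.56, 1.84]


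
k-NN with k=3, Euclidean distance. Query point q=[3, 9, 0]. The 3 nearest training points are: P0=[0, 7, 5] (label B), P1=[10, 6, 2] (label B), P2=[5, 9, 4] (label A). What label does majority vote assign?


d(q,P0) = 6.1644  (label B)
d(q,P1) = 7.874  (label B)
d(q,P2) = 4.4721  (label A)
Votes: A=1, B=2
Majority → B

B


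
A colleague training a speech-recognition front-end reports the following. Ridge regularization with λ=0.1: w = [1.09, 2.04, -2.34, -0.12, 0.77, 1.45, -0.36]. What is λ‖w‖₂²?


‖w‖₂² = (1.09)² + (2.04)² + (-2.34)² + (-0.12)² + (0.77)² + (1.45)² + (-0.36)²
     = 1.1881 + 4.1616 + 5.4756 + 0.0144 + 0.5929 + 2.1025 + 0.1296
     = 13.6647
λ·‖w‖₂² = 0.1·13.6647 = 1.36647

1.36647


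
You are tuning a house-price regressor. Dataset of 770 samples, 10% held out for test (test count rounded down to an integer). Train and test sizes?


Test = ⌊770·10/100⌋ = 77
Train = 770 - 77 = 693

Train: 693, Test: 77


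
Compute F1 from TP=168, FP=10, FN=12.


Precision = 168/178 = 0.9438
Recall = 168/180 = 0.9333
F1 = 2·P·R/(P+R) = 2·TP/(2·TP+FP+FN) = 336/(336+10+12) = 336/358 = 0.9385

0.9385


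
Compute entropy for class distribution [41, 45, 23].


Probabilities: [41/109, 45/109, 23/109] ≈ [0.3761, 0.4128, 0.211]
H = -((41/109)·log₂(41/109) + (45/109)·log₂(45/109) + (23/109)·log₂(23/109))
  = 1.5312 bits

1.5312 bits


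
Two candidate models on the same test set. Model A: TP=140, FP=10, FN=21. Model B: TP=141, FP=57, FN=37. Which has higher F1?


Model A: P=140/150=0.9333, R=140/161=0.8696, F1=2PR/(P+R)=2TP/(2TP+FP+FN)=280/311=0.9003
Model B: P=141/198=0.7121, R=141/178=0.7921, F1=2PR/(P+R)=2TP/(2TP+FP+FN)=282/376=0.75
0.9003 > 0.75 → Model A

Model A


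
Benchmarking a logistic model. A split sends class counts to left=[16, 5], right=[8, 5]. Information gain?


Parent = [24, 10], H_parent = 0.874
H_left = 0.7919 (n=21), H_right = 0.9612 (n=13)
H_children = (21/34)·0.7919 + (13/34)·0.9612 = 0.8566
IG = 0.874 - 0.8566 = 0.0174

0.0174


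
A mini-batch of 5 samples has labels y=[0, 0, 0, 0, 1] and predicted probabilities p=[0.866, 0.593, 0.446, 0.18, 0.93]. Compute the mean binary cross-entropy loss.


L[0] = -ln(1-0.866) = -ln(0.134) = 2.0099
L[1] = -ln(1-0.593) = -ln(0.407) = 0.8989
L[2] = -ln(1-0.446) = -ln(0.554) = 0.5906
L[3] = -ln(1-0.18) = -ln(0.82) = 0.1985
L[4] = -ln(0.93) = 0.0726
mean = (2.0099 + 0.8989 + 0.5906 + 0.1985 + 0.0726)/5 = 0.7541

0.7541


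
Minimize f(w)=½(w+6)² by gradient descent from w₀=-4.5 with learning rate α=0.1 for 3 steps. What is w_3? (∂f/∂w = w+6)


step 1: grad = -4.5+6 = 1.5; w = -4.5 - 0.1·(1.5) = -4.65
step 2: grad = -4.65+6 = 1.35; w = -4.65 - 0.1·(1.35) = -4.785
step 3: grad = -4.785+6 = 1.215; w = -4.785 - 0.1·(1.215) = -4.9065

-4.9065


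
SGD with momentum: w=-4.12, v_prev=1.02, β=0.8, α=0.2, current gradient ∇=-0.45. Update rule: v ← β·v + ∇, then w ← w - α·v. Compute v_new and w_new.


v_new = 0.8·1.02 - 0.45 = 0.816 - 0.45 = 0.366
w_new = -4.12 - 0.2·0.366 = -4.12 - 0.0732 = -4.1932

v_new=0.366, w_new=-4.1932


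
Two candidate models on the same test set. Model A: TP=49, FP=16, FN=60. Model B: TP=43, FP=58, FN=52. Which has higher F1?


Model A: P=49/65=0.7538, R=49/109=0.4495, F1=2PR/(P+R)=2TP/(2TP+FP+FN)=98/174=0.5632
Model B: P=43/101=0.4257, R=43/95=0.4526, F1=2PR/(P+R)=2TP/(2TP+FP+FN)=86/196=0.4388
0.5632 > 0.4388 → Model A

Model A


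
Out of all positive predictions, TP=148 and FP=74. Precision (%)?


Precision = TP/(TP+FP)
= 148/(148+74)
= 148/222 = 66.67%

66.67%


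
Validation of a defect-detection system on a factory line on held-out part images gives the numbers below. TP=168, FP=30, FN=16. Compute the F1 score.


Precision = 168/198 = 0.8485
Recall = 168/184 = 0.913
F1 = 2·P·R/(P+R) = 2·TP/(2·TP+FP+FN) = 336/(336+30+16) = 336/382 = 0.8796

0.8796


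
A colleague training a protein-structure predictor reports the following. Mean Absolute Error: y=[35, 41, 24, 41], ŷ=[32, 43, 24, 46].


Absolute errors: |35-32|=3, |41-43|=2, |24-24|=0, |41-46|=5
Sum = 10
MAE = 10/4 = 5/2

5/2


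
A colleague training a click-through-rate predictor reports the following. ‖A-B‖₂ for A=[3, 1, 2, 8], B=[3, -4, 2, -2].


d = √((3-3)² + (1+ 4)² + (2-2)² + (8+ 2)²)
  = √(0 + 25 + 0 + 100)
  = √125 = 11.1803

11.1803


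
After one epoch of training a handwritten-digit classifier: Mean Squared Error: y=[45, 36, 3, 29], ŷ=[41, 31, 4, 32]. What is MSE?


Squared errors: (45-41)²=16, (36-31)²=25, (3-4)²=1, (29-32)²=9
Sum = 51
MSE = 51/4 = 51/4

51/4


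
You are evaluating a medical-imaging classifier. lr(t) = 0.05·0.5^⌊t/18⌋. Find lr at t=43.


n_drops = ⌊43/18⌋ = 2
lr = 0.05·0.5^2 = 0.05·0.25 = 0.0125

0.0125


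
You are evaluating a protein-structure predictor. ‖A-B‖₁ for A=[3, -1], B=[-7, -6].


d = |3+ 7| + |-1+ 6|
  = 10 + 5
  = 15

15


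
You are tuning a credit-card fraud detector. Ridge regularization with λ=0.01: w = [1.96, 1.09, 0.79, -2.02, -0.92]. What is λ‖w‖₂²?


‖w‖₂² = (1.96)² + (1.09)² + (0.79)² + (-2.02)² + (-0.92)²
     = 3.8416 + 1.1881 + 0.6241 + 4.0804 + 0.8464
     = 10.5806
λ·‖w‖₂² = 0.01·10.5806 = 0.105806

0.105806


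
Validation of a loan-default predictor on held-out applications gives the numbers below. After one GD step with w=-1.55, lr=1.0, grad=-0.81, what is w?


w_new = w - α·∇
= -1.55 - 1.0·-0.81
= -1.55 + 0.81
= -0.74

-0.74


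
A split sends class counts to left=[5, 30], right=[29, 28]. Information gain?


Parent = [34, 58], H_parent = 0.9503
H_left = 0.5917 (n=35), H_right = 0.9998 (n=57)
H_children = (35/92)·0.5917 + (57/92)·0.9998 = 0.8445
IG = 0.9503 - 0.8445 = 0.1058

0.1058


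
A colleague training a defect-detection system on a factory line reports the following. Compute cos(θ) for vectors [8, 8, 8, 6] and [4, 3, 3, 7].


A·B = 8·4 + 8·3 + 8·3 + 6·7 = 122
‖A‖ = √228 = 15.0997, ‖B‖ = √83 = 9.1104
cos = 122/(√228·√83) = 122/√18924 = 0.8869

0.8869


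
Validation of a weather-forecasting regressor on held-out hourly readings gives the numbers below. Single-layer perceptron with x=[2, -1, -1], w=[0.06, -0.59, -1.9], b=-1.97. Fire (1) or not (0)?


z = (2)·(0.06) + (-1)·(-0.59) + (-1)·(-1.9) - 1.97
  = 0.64
step(z) = 1 (z≥0)

1


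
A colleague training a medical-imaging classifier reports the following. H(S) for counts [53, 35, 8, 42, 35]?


Probabilities: [53/173, 35/173, 8/173, 42/173, 35/173] ≈ [0.3064, 0.2023, 0.0462, 0.2428, 0.2023]
H = -((53/173)·log₂(53/173) + (35/173)·log₂(35/173) + (8/173)·log₂(8/173) + (42/173)·log₂(42/173) + (35/173)·log₂(35/173))
  = 2.1566 bits

2.1566 bits


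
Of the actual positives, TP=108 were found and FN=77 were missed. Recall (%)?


Recall = TP/(TP+FN)
= 108/(108+77)
= 108/185 = 58.38%

58.38%


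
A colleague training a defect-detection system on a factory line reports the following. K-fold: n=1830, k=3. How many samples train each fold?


Fold size = 1830/3 = 610
Training per fold = 1830 - 610 = 1220

1220


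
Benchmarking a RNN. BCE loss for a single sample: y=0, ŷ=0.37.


BCE = -[y·ln(p) + (1-y)·ln(1-p)]
= -0 - 1·ln(1-0.37)
= -ln(0.63) = 0.462

0.462


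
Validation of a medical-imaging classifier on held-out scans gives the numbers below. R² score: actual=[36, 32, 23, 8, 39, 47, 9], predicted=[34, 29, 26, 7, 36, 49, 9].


ȳ = 27.7143
SS_res = Σ(y-ŷ)² = 36
SS_tot = Σ(y-ȳ)² = 1347.43
R² = 1 - SS_res/SS_tot = 1 - 0.0267 = 0.9733

0.9733


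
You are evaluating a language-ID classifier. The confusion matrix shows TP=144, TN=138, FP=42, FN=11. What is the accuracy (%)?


Accuracy = (TP+TN)/(TP+TN+FP+FN)
= (144+138)/(335)
= 282/335 = 84.18%

84.18%


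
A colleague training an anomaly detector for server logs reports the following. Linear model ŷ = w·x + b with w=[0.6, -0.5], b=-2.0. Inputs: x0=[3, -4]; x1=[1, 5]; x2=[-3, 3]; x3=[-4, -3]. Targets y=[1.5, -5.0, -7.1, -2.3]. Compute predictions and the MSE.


ŷ0 = (0.6)·(3) + (-0.5)·(-4) - 2.0 = 1.8
ŷ1 = (0.6)·(1) + (-0.5)·(5) - 2.0 = -3.9
ŷ2 = (0.6)·(-3) + (-0.5)·(3) - 2.0 = -5.3
ŷ3 = (0.6)·(-4) + (-0.5)·(-3) - 2.0 = -2.9
errors² = [0.09, 1.21, 3.24, 0.36]
MSE = 4.9000/4 = 1.225

1.225


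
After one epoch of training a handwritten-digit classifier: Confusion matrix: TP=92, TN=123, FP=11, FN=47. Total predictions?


Total = TP + TN + FP + FN
= 92 + 123 + 11 + 47
= 273
(Predicted positive: 103, predicted negative: 170)

273


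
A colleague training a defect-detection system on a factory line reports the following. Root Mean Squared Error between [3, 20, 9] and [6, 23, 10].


MSE = 19/3 = 6.3333
RMSE = √(19/3) = 2.5166

2.5166


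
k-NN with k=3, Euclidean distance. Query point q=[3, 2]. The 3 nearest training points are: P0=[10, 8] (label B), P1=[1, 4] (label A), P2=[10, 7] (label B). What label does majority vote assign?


d(q,P0) = 9.2195  (label B)
d(q,P1) = 2.8284  (label A)
d(q,P2) = 8.6023  (label B)
Votes: A=1, B=2
Majority → B

B


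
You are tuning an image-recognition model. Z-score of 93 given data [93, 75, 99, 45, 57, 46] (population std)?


μ = 69.1667, σ = 21.4508
z = (93 - 69.1667)/21.4508 = 1.1111

1.1111


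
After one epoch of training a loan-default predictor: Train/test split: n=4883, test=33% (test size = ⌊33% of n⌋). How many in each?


Test = ⌊4883·33/100⌋ = 1611
Train = 4883 - 1611 = 3272

Train: 3272, Test: 1611


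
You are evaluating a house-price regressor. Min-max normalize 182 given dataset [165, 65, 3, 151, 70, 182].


min=3, max=182
(182-3)/(182-3) = 179/179 = 1.0

1.0


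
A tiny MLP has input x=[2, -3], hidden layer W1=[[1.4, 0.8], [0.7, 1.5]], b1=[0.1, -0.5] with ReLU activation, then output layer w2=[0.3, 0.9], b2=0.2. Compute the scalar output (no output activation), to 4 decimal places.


z1[0] = (1.4)·(2) + (0.8)·(-3) + 0.1 = 0.5
z1[1] = (0.7)·(2) + (1.5)·(-3) - 0.5 = -3.6
h = ReLU(z1) = [0.5, 0.0]
output = (0.3)·(0.5) + (0.9)·(0.0) + 0.2 = 0.35

0.35


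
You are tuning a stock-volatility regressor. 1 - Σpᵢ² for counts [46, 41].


Probabilities: [46/87, 41/87] ≈ [0.5287, 0.4713]
Σpᵢ² = (2116 + 1681)/87² = 3797/7569
Gini = 1 - Σpᵢ² = 1 - 3797/7569 = 0.4983

0.4983


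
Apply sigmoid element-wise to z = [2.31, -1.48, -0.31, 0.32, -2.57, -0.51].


σ(2.31) = 1/(1+e^-2.31) = 0.9097
σ(-1.48) = 1/(1+e^1.48) = 0.1854
σ(-0.31) = 1/(1+e^0.31) = 0.4231
σ(0.32) = 1/(1+e^-0.32) = 0.5793
σ(-2.57) = 1/(1+e^2.57) = 0.0711
σ(-0.51) = 1/(1+e^0.51) = 0.3752
result = [0.9097, 0.1854, 0.4231, 0.5793, 0.0711, 0.3752]

[0.9097, 0.1854, 0.4231, 0.5793, 0.0711, 0.3752]


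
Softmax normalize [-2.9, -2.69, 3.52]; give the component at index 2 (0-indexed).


Exponentials: e^-2.9=0.055, e^-2.69=0.0679, e^3.52=33.7844
Sum = 33.9073
Softmax = [0.0016, 0.002, 0.9964]
p[2] = 33.7844/33.9073 = 0.9964

0.9964


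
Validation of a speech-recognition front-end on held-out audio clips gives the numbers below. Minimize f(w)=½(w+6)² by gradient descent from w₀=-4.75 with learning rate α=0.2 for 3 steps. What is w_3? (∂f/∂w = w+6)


step 1: grad = -4.75+6 = 1.25; w = -4.75 - 0.2·(1.25) = -5
step 2: grad = -5+6 = 1; w = -5 - 0.2·(1) = -5.2
step 3: grad = -5.2+6 = 0.8; w = -5.2 - 0.2·(0.8) = -5.36

-5.36


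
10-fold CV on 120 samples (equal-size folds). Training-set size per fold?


Fold size = 120/10 = 12
Training per fold = 120 - 12 = 108

108


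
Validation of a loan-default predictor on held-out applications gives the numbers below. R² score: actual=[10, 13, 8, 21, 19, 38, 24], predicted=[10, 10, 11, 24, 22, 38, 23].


ȳ = 19
SS_res = Σ(y-ŷ)² = 37
SS_tot = Σ(y-ȳ)² = 628
R² = 1 - SS_res/SS_tot = 1 - 0.0589 = 0.9411

0.9411


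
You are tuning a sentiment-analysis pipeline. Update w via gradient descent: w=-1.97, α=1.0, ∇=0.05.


w_new = w - α·∇
= -1.97 - 1.0·0.05
= -1.97 - 0.05
= -2.02

-2.02


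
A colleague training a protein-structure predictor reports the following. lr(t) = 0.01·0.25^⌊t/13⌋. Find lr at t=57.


n_drops = ⌊57/13⌋ = 4
lr = 0.01·0.25^4 = 0.01·0.00390625 = 0.0000390625

0.0000390625


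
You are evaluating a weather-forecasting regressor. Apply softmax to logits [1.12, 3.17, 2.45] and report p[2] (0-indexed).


Exponentials: e^1.12=3.0649, e^3.17=23.8075, e^2.45=11.5883
Sum = 38.4607
Softmax = [0.0797, 0.619, 0.3013]
p[2] = 11.5883/38.4607 = 0.3013

0.3013


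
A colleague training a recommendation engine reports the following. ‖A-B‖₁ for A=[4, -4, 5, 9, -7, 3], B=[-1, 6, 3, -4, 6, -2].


d = |4+ 1| + |-4-6| + |5-3| + |9+ 4| + |-7-6| + |3+ 2|
  = 5 + 10 + 2 + 13 + 13 + 5
  = 48

48


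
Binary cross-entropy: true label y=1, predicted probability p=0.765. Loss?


BCE = -[y·ln(p) + (1-y)·ln(1-p)]
= -1·ln(0.765) - 0
= -ln(0.765) = 0.2679

0.2679


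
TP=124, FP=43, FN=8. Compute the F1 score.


Precision = 124/167 = 0.7425
Recall = 124/132 = 0.9394
F1 = 2·P·R/(P+R) = 2·TP/(2·TP+FP+FN) = 248/(248+43+8) = 248/299 = 0.8294

0.8294


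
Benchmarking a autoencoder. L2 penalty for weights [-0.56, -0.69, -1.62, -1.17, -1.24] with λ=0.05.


‖w‖₂² = (-0.56)² + (-0.69)² + (-1.62)² + (-1.17)² + (-1.24)²
     = 0.3136 + 0.4761 + 2.6244 + 1.3689 + 1.5376
     = 6.3206
λ·‖w‖₂² = 0.05·6.3206 = 0.31603

0.31603


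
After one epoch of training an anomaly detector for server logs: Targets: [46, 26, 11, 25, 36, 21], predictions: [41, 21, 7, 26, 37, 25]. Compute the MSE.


Squared errors: (46-41)²=25, (26-21)²=25, (11-7)²=16, (25-26)²=1, (36-37)²=1, (21-25)²=16
Sum = 84
MSE = 84/6 = 14

14


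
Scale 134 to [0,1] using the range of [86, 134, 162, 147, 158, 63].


min=63, max=162
(134-63)/(162-63) = 71/99 = 0.7172

0.7172


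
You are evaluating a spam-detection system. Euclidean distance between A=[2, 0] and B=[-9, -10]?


d = √((2+ 9)² + (0+ 10)²)
  = √(121 + 100)
  = √221 = 14.8661

14.8661


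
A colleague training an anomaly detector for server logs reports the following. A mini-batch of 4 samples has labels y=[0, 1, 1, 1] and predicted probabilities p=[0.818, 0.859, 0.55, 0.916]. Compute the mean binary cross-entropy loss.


L[0] = -ln(1-0.818) = -ln(0.182) = 1.7037
L[1] = -ln(0.859) = 0.152
L[2] = -ln(0.55) = 0.5978
L[3] = -ln(0.916) = 0.0877
mean = (1.7037 + 0.152 + 0.5978 + 0.0877)/4 = 0.6353

0.6353


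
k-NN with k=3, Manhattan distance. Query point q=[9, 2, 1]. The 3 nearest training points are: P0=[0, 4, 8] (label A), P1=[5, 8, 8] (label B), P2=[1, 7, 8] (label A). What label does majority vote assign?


d(q,P0) = 18  (label A)
d(q,P1) = 17  (label B)
d(q,P2) = 20  (label A)
Votes: A=2, B=1
Majority → A

A


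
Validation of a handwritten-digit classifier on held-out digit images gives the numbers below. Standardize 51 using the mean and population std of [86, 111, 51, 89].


μ = 84.25, σ = 21.4869
z = (51 - 84.25)/21.4869 = -1.5475

-1.5475


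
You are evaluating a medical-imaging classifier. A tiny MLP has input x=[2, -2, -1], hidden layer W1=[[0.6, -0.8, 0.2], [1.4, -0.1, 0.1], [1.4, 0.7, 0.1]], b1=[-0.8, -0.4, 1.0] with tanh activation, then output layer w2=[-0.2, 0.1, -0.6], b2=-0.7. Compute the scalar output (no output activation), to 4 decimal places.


z1[0] = (0.6)·(2) + (-0.8)·(-2) + (0.2)·(-1) - 0.8 = 1.8
z1[1] = (1.4)·(2) + (-0.1)·(-2) + (0.1)·(-1) - 0.4 = 2.5
z1[2] = (1.4)·(2) + (0.7)·(-2) + (0.1)·(-1) + 1.0 = 2.3
h = tanh(z1) = [0.9468, 0.9866, 0.9801]
output = (-0.2)·(0.9468) + (0.1)·(0.9866) + (-0.6)·(0.9801) - 0.7 = -1.3788

-1.3788


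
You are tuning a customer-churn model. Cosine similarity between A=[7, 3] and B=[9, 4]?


A·B = 7·9 + 3·4 = 75
‖A‖ = √58 = 7.6158, ‖B‖ = √97 = 9.8489
cos = 75/(√58·√97) = 75/√5626 = 0.9999

0.9999


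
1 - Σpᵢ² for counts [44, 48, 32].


Probabilities: [44/124, 48/124, 32/124] ≈ [0.3548, 0.3871, 0.2581]
Σpᵢ² = (1936 + 2304 + 1024)/124² = 5264/15376
Gini = 1 - Σpᵢ² = 1 - 5264/15376 = 0.6576

0.6576
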